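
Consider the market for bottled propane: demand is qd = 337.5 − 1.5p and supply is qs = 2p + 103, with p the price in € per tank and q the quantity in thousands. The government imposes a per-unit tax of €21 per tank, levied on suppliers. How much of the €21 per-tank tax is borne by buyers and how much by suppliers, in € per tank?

Buyers bear €12 per tank; suppliers bear €9 per tank.

Without the tax, 337.5 − 1.5p = 2p + 103 gives 3.5p = 234.5, so p* = €67 and q* = 237.
With the tax collected from suppliers, supply shifts: qs = 2(p − 21) + 103.
New equilibrium: buyers pay €79, suppliers receive €58, q = 219. (Wedge: pb − ps = 21.)
Burden on buyers: €12; on suppliers: €9. (They sum to €21.)
The less price-elastic side of the market bears the larger share of a per-unit tax.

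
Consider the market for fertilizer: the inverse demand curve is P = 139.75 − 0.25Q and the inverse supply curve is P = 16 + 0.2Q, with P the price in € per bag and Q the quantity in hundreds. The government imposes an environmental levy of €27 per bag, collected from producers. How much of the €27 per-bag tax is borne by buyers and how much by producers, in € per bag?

Rewrite in direct form: Qd = 559 − 4P and Qs = 5P − 80.
Without the tax, 559 − 4P = 5P − 80 gives 9P = 639, so P* = €71 and Q* = 275.
With the tax collected from producers, supply shifts: Qs = 5(P − 27) − 80.
Solving gives Q = 215 with buyers paying €86 and producers receiving €59 (the €27 wedge).
Burden on buyers: €15; on producers: €12. (They sum to €27.)
The less price-elastic side of the market bears the larger share of a per-unit tax.

Buyers bear €15 per bag; producers bear €12 per bag.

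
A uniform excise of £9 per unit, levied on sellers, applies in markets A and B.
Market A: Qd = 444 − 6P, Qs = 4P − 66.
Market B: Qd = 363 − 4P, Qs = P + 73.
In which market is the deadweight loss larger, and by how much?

Market A, by £64.8.

Market A: pre-tax P* = £51, Q* = 138; post-tax Q = 116.4; deadweight loss = £97.2.
Market B: pre-tax P* = £58, Q* = 131; post-tax Q = 123.8; deadweight loss = £32.4.
Difference: £97.2 vs £32.4 → market A is larger by £64.8.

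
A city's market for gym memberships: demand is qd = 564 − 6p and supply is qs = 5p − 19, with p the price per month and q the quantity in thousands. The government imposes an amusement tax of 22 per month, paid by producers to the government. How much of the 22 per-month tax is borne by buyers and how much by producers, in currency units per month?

Buyers bear 10 per month; producers bear 12 per month.

Without the tax, 564 − 6p = 5p − 19 gives 11p = 583, so p* = 53 and q* = 246.
With the tax collected from producers, supply shifts: qs = 5(p − 22) − 19.
Solving gives q = 186 with buyers paying 63 and producers receiving 41 (the 22 wedge).
Burden on buyers: 10; on producers: 12. (They sum to 22.)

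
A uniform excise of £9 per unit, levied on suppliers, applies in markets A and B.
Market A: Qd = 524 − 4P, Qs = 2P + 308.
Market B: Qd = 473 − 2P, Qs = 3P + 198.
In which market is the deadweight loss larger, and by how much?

Market A: pre-tax P* = £36, Q* = 380; post-tax Q = 368; deadweight loss = £54.
Market B: pre-tax P* = £55, Q* = 363; post-tax Q = 352.2; deadweight loss = £48.6.
Difference: £54 vs £48.6 → market A is larger by £5.4.

Market A, by £5.4.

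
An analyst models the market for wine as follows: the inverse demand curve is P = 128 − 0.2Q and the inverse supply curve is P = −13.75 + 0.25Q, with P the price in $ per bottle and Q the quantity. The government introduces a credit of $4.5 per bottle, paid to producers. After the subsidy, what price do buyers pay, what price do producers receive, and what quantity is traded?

Inverting to Q(P) form: Qd = 640 − 5P; Qs = 4P + 55.
Before the subsidy: set 640 − 5P = 4P + 55 → P* = $65, Q* = 315.
With a per-unit subsidy paid to producers, each receives P + 4.5 per unit sold, so supply becomes Qs = 4(P + 4.5) + 55.
Solving gives Q = 325 with buyers paying $63 and producers receiving $67.5 (the $4.5 wedge).

Buyers pay $63; producers receive $67.5; quantity = 325.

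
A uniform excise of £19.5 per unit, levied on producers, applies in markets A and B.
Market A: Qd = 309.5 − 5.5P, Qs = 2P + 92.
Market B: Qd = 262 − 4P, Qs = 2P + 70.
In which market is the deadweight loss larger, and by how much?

Market A: pre-tax P* = £29, Q* = 150; post-tax Q = 121.4; deadweight loss = £278.85.
Market B: pre-tax P* = £32, Q* = 134; post-tax Q = 108; deadweight loss = £253.5.
Difference: £278.85 vs £253.5 → market A is larger by £25.35.

Market A, by £25.35.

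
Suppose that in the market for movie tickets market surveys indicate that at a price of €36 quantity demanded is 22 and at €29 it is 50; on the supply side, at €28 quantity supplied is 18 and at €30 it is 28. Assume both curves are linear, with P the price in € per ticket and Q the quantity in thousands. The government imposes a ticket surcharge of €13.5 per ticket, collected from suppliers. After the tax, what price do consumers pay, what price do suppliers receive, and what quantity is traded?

Demand slope: (50 − 22)/(29 − 36) = -4, so Qd = 166 − 4P.
Supply slope: (28 − 18)/(30 − 28) = 5, so Qs = 5P − 122.
Before the tax: set 166 − 4P = 5P − 122 → P* = €32, Q* = 38.
With the tax collected from suppliers, supply shifts: Qs = 5(P − 13.5) − 122.
Solving gives Q = 8 with consumers paying €39.5 and suppliers receiving €26 (the €13.5 wedge).
The less price-elastic side of the market bears the larger share of a per-unit tax.

Consumers pay €39.5; suppliers receive €26; quantity = 8.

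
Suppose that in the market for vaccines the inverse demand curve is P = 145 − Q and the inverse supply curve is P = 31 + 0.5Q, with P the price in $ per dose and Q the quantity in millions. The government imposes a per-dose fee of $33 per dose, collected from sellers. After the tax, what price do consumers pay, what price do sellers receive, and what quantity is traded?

Inverting to Q(P) form: Qd = 145 − P; Qs = 2P − 62.
Without the tax, 145 − P = 2P − 62 gives 3P = 207, so P* = $69 and Q* = 76.
With the tax collected from sellers, supply shifts: Qs = 2(P − 33) − 62.
New equilibrium: consumers pay $91, sellers receive $58, Q = 54. (Wedge: Pb − Ps = 33.)

Consumers pay $91; sellers receive $58; quantity = 54.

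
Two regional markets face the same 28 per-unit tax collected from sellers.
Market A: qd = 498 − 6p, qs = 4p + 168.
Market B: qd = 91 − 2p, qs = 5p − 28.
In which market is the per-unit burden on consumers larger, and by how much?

Market B, by 8.8.

Market A: pre-tax p* = 33, q* = 300; post-tax q = 232.8; per-unit burden on consumers = 11.2.
Market B: pre-tax p* = 17, q* = 57; post-tax q = 17; per-unit burden on consumers = 20.
Difference: 11.2 vs 20 → market B is larger by 8.8.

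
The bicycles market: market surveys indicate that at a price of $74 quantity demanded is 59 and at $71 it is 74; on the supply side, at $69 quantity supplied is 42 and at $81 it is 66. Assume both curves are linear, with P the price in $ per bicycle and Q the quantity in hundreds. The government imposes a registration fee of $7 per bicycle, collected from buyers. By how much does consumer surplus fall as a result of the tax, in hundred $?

Consumer surplus falls by $98 hundred.

Demand slope: (74 − 59)/(71 − 74) = -5, so Qd = 429 − 5P.
Supply slope: (66 − 42)/(81 − 69) = 2, so Qs = 2P − 96.
Before the tax: set 429 − 5P = 2P − 96 → P* = $75, Q* = 54.
With the tax collected from buyers, demand (in seller-price terms) shifts: Qd = 429 − 5(P + 7).
New equilibrium: buyers pay $77, sellers receive $70, Q = 44. (Wedge: Pb − Ps = 7.)
ΔCS is the trapezoid between Q = 44 and Q = 54 of height $2: ½ · (54 + 44) · 2 = $98.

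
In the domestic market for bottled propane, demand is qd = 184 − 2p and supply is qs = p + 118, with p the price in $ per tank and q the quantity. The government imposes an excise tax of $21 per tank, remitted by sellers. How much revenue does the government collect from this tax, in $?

Before the tax: set 184 − 2p = p + 118 → p* = $22, q* = 140.
With the tax collected from sellers, supply shifts: qs = (p − 21) + 118.
Solving gives q = 126 with buyers paying $29 and sellers receiving $8 (the $21 wedge).
Revenue = t · Q = 21 · 126 = $2646.

Tax revenue = $2646.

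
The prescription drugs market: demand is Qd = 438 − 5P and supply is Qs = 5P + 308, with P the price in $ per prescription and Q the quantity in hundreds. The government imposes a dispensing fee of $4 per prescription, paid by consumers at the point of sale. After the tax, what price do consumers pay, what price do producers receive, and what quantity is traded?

Without the tax, 438 − 5P = 5P + 308 gives 10P = 130, so P* = $13 and Q* = 373.
With the tax collected from consumers, demand (in seller-price terms) shifts: Qd = 438 − 5(P + 4).
New equilibrium: consumers pay $15, producers receive $11, Q = 363. (Wedge: Pb − Ps = 4.)

Consumers pay $15; producers receive $11; quantity = 363.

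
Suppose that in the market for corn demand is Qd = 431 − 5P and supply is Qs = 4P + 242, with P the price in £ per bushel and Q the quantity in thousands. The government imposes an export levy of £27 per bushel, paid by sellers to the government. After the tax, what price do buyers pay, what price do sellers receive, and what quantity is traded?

Without the tax, 431 − 5P = 4P + 242 gives 9P = 189, so P* = £21 and Q* = 326.
With the tax collected from sellers, supply shifts: Qs = 4(P − 27) + 242.
New equilibrium: buyers pay £33, sellers receive £6, Q = 266. (Wedge: Pb − Ps = 27.)
The less price-elastic side of the market bears the larger share of a per-unit tax.

Buyers pay £33; sellers receive £6; quantity = 266.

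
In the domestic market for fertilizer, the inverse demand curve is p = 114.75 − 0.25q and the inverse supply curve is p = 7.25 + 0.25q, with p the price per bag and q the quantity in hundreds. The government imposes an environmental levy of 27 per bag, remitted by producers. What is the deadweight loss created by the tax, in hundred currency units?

Rewrite in direct form: qd = 459 − 4p and qs = 4p − 29.
Before the tax: set 459 − 4p = 4p − 29 → p* = 61, q* = 215.
With the tax collected from producers, supply shifts: qs = 4(p − 27) − 29.
Solving gives q = 161 with buyers paying 74.5 and producers receiving 47.5 (the 27 wedge).
Quantity falls by |ΔQ| = |215 − 161| = 54.
DWL = ½ · t · |ΔQ| = ½ · 27 · 54 = 729.

Deadweight loss = 729 hundred.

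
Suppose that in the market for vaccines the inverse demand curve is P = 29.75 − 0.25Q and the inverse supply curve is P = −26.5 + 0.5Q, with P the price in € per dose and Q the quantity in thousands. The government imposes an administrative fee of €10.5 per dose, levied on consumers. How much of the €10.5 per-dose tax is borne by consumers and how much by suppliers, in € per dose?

Rewrite in direct form: Qd = 119 − 4P and Qs = 2P + 53.
Without the tax, 119 − 4P = 2P + 53 gives 6P = 66, so P* = €11 and Q* = 75.
With the tax collected from consumers, demand (in seller-price terms) shifts: Qd = 119 − 4(P + 10.5).
Solving gives Q = 61 with consumers paying €14.5 and suppliers receiving €4 (the €10.5 wedge).
Burden on consumers: €3.5; on suppliers: €7. (They sum to €10.5.)
The less price-elastic side of the market bears the larger share of a per-unit tax.

Consumers bear €3.5 per dose; suppliers bear €7 per dose.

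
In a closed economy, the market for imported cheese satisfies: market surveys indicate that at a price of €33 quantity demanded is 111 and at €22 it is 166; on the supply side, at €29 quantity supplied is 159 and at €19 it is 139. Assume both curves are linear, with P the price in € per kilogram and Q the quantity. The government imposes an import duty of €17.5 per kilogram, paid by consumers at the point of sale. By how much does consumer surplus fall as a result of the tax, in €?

Demand slope: (166 − 111)/(22 − 33) = -5, so Qd = 276 − 5P.
Supply slope: (139 − 159)/(19 − 29) = 2, so Qs = 2P + 101.
Before the tax: set 276 − 5P = 2P + 101 → P* = €25, Q* = 151.
With the tax collected from consumers, demand (in seller-price terms) shifts: Qd = 276 − 5(P + 17.5).
New equilibrium: consumers pay €30, sellers receive €12.5, Q = 126. (Wedge: Pb − Ps = 17.5.)
ΔCS is the trapezoid between Q = 126 and Q = 151 of height €5: ½ · (151 + 126) · 5 = €692.5.

Consumer surplus falls by €692.5.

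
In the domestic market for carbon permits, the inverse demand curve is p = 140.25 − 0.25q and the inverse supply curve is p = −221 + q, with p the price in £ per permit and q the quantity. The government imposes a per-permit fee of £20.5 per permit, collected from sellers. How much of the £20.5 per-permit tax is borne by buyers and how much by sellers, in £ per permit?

Buyers bear £4.1 per permit; sellers bear £16.4 per permit.

Inverting to q(p) form: qd = 561 − 4p; qs = p + 221.
Without the tax, 561 − 4p = p + 221 gives 5p = 340, so p* = £68 and q* = 289.
With the tax collected from sellers, supply shifts: qs = (p − 20.5) + 221.
Solving gives q = 272.6 with buyers paying £72.1 and sellers receiving £51.6 (the £20.5 wedge).
Burden on buyers: £4.1; on sellers: £16.4. (They sum to £20.5.)
The less price-elastic side of the market bears the larger share of a per-unit tax.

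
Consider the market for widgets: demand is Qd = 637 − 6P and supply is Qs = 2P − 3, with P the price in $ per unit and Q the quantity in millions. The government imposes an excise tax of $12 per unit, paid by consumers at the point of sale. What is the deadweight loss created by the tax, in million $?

Before the tax: set 637 − 6P = 2P − 3 → P* = $80, Q* = 157.
With the tax collected from consumers, demand (in seller-price terms) shifts: Qd = 637 − 6(P + 12).
Solving gives Q = 139 with consumers paying $83 and sellers receiving $71 (the $12 wedge).
Quantity falls by |ΔQ| = |157 − 139| = 18.
DWL = ½ · t · |ΔQ| = ½ · 12 · 18 = $108.

Deadweight loss = $108 million.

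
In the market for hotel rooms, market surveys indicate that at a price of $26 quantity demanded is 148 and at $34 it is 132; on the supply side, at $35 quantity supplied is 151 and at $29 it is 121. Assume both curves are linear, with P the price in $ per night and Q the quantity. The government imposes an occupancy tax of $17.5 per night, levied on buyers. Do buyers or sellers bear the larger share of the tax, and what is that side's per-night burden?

Demand slope: (132 − 148)/(34 − 26) = -2, so Qd = 200 − 2P.
Supply slope: (121 − 151)/(29 − 35) = 5, so Qs = 5P − 24.
Without the tax, 200 − 2P = 5P − 24 gives 7P = 224, so P* = $32 and Q* = 136.
With the tax collected from buyers, demand (in seller-price terms) shifts: Qd = 200 − 2(P + 17.5).
New equilibrium: buyers pay $44.5, sellers receive $27, Q = 111. (Wedge: Pb − Ps = 17.5.)
Per-night burden: buyers $12.5, sellers $5.
Buyers take the larger share because demand is less price-elastic here (demand slope 2 vs supply slope 5).
The less price-elastic side of the market bears the larger share of a per-unit tax.

Buyers bear the larger share: $12.5 per night.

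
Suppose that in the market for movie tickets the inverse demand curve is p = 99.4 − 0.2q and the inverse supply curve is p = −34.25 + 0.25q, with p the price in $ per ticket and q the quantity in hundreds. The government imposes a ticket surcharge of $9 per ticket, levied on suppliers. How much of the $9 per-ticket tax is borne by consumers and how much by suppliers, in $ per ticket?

Rewrite in direct form: qd = 497 − 5p and qs = 4p + 137.
Before the tax: set 497 − 5p = 4p + 137 → p* = $40, q* = 297.
With the tax collected from suppliers, supply shifts: qs = 4(p − 9) + 137.
New equilibrium: consumers pay $44, suppliers receive $35, q = 277. (Wedge: pb − ps = 9.)
Burden on consumers: $4; on suppliers: $5. (They sum to $9.)
The less price-elastic side of the market bears the larger share of a per-unit tax.

Consumers bear $4 per ticket; suppliers bear $5 per ticket.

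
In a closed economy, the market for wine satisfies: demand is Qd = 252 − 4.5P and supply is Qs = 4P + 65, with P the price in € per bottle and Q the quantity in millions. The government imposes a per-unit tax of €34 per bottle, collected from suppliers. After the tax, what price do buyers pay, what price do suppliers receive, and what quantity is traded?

Buyers pay €38; suppliers receive €4; quantity = 81.

Before the tax: set 252 − 4.5P = 4P + 65 → P* = €22, Q* = 153.
With the tax collected from suppliers, supply shifts: Qs = 4(P − 34) + 65.
New equilibrium: buyers pay €38, suppliers receive €4, Q = 81. (Wedge: Pb − Ps = 34.)
The less price-elastic side of the market bears the larger share of a per-unit tax.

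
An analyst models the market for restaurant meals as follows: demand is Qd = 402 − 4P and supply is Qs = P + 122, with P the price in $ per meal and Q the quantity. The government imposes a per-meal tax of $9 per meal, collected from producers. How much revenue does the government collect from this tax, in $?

Tax revenue = $1537.2.

Without the tax, 402 − 4P = P + 122 gives 5P = 280, so P* = $56 and Q* = 178.
With the tax collected from producers, supply shifts: Qs = (P − 9) + 122.
New equilibrium: buyers pay $57.8, producers receive $48.8, Q = 170.8. (Wedge: Pb − Ps = 9.)
Revenue = t · Q = 9 · 170.8 = $1537.2.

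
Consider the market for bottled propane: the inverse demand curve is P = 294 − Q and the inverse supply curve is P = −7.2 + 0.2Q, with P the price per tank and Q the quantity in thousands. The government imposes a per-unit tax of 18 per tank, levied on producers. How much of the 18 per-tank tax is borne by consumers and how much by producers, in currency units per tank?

Consumers bear 15 per tank; producers bear 3 per tank.

Rewrite in direct form: Qd = 294 − P and Qs = 5P + 36.
Without the tax, 294 − P = 5P + 36 gives 6P = 258, so P* = 43 and Q* = 251.
With the tax collected from producers, supply shifts: Qs = 5(P − 18) + 36.
New equilibrium: consumers pay 58, producers receive 40, Q = 236. (Wedge: Pb − Ps = 18.)
Burden on consumers: 15; on producers: 3. (They sum to 18.)
The less price-elastic side of the market bears the larger share of a per-unit tax.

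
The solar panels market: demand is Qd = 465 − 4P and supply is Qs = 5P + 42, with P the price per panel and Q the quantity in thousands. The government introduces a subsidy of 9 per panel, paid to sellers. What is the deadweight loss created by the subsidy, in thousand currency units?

Before the subsidy: set 465 − 4P = 5P + 42 → P* = 47, Q* = 277.
With a per-unit subsidy paid to sellers, each receives P + 9 per unit sold, so supply becomes Qs = 5(P + 9) + 42.
New equilibrium: consumers pay 42, sellers receive 51, Q = 297. (Wedge: Pb − Ps = −9.)
Quantity rises by |ΔQ| = |277 − 297| = 20.
DWL = ½ · t · |ΔQ| = ½ · 9 · 20 = 90.

Deadweight loss = 90 thousand.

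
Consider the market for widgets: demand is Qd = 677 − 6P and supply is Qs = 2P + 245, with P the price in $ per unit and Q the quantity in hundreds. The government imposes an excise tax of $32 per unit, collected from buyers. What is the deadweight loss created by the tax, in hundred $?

Before the tax: set 677 − 6P = 2P + 245 → P* = $54, Q* = 353.
With the tax collected from buyers, demand (in seller-price terms) shifts: Qd = 677 − 6(P + 32).
Solving gives Q = 305 with buyers paying $62 and producers receiving $30 (the $32 wedge).
Quantity falls by |ΔQ| = |353 − 305| = 48.
DWL = ½ · t · |ΔQ| = ½ · 32 · 48 = $768.

Deadweight loss = $768 hundred.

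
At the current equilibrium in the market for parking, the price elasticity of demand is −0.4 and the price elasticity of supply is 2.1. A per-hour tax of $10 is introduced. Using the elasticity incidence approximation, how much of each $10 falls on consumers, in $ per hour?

Consumers bear ≈ $8.4 per hour.

Incidence ratio: consumers' share ≈ εs / (εs + |εd|) = 2.1 / (2.1 + 0.4) = 0.84.
So consumers bear ≈ 0.84 × $10 = $8.4; producers bear $1.6.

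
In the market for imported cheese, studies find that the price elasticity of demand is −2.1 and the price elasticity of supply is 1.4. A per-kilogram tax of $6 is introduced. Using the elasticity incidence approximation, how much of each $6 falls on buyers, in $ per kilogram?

Incidence ratio: buyers' share ≈ εs / (εs + |εd|) = 1.4 / (1.4 + 2.1) = 0.4.
So buyers bear ≈ 0.4 × $6 = $2.4; suppliers bear $3.6.

Buyers bear ≈ $2.4 per kilogram.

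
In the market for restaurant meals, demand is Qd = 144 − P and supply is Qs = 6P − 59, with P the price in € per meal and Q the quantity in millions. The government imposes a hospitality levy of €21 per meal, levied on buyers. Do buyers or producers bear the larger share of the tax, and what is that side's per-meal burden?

Before the tax: set 144 − P = 6P − 59 → P* = €29, Q* = 115.
With the tax collected from buyers, demand (in seller-price terms) shifts: Qd = 144 − (P + 21).
New equilibrium: buyers pay €47, producers receive €26, Q = 97. (Wedge: Pb − Ps = 21.)
Per-meal burden: buyers €18, producers €3.
Buyers take the larger share because demand is less price-elastic here (demand slope 1 vs supply slope 6).
The less price-elastic side of the market bears the larger share of a per-unit tax.

Buyers bear the larger share: €18 per meal.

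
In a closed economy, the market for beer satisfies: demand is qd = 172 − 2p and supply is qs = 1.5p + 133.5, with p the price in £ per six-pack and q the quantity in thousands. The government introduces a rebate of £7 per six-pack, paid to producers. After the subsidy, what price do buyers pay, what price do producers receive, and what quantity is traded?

Before the subsidy: set 172 − 2p = 1.5p + 133.5 → p* = £11, q* = 150.
With a per-unit subsidy paid to producers, each receives p + 7 per unit sold, so supply becomes qs = 1.5(p + 7) + 133.5.
Solving gives q = 156 with buyers paying £8 and producers receiving £15 (the £7 wedge).

Buyers pay £8; producers receive £15; quantity = 156.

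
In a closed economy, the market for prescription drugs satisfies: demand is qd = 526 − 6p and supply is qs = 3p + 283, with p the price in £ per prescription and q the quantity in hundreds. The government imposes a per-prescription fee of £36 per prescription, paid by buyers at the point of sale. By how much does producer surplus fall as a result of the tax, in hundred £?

Without the tax, 526 − 6p = 3p + 283 gives 9p = 243, so p* = £27 and q* = 364.
With the tax collected from buyers, demand (in seller-price terms) shifts: qd = 526 − 6(p + 36).
Solving gives q = 292 with buyers paying £39 and sellers receiving £3 (the £36 wedge).
ΔPS is the trapezoid between Q = 292 and Q = 364 of height £24: ½ · (364 + 292) · 24 = £7872.

Producer surplus falls by £7872 hundred.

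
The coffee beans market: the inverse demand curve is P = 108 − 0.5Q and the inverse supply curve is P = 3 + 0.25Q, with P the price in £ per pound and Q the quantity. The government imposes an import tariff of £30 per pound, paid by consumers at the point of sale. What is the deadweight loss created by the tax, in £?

Deadweight loss = £600.

Rewrite in direct form: Qd = 216 − 2P and Qs = 4P − 12.
Before the tax: set 216 − 2P = 4P − 12 → P* = £38, Q* = 140.
With the tax collected from consumers, demand (in seller-price terms) shifts: Qd = 216 − 2(P + 30).
Solving gives Q = 100 with consumers paying £58 and sellers receiving £28 (the £30 wedge).
Quantity falls by |ΔQ| = |140 − 100| = 40.
DWL = ½ · t · |ΔQ| = ½ · 30 · 40 = £600.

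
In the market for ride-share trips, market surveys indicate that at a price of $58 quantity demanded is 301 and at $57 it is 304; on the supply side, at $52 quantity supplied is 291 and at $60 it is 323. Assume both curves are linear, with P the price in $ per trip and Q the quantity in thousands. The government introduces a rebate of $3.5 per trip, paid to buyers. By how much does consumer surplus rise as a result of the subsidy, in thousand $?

Demand slope: (304 − 301)/(57 − 58) = -3, so Qd = 475 − 3P.
Supply slope: (323 − 291)/(60 − 52) = 4, so Qs = 4P + 83.
Without the subsidy, 475 − 3P = 4P + 83 gives 7P = 392, so P* = $56 and Q* = 307.
With a per-unit subsidy paid to buyers, each effectively pays P − 3.5, so demand becomes Qd = 475 − 3(P − 3.5).
New equilibrium: buyers pay $54, producers receive $57.5, Q = 313. (Wedge: Pb − Ps = −3.5.)
ΔCS is the trapezoid between Q = 313 and Q = 307 of height $2: ½ · (307 + 313) · 2 = $620.

Consumer surplus rises by $620 thousand.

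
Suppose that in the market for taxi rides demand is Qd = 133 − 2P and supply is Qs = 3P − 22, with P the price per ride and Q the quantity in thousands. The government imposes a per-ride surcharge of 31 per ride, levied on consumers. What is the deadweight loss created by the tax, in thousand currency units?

Deadweight loss = 576.6 thousand.

Before the tax: set 133 − 2P = 3P − 22 → P* = 31, Q* = 71.
With the tax collected from consumers, demand (in seller-price terms) shifts: Qd = 133 − 2(P + 31).
New equilibrium: consumers pay 49.6, sellers receive 18.6, Q = 33.8. (Wedge: Pb − Ps = 31.)
Quantity falls by |ΔQ| = |71 − 33.8| = 37.2.
DWL = ½ · t · |ΔQ| = ½ · 31 · 37.2 = 576.6.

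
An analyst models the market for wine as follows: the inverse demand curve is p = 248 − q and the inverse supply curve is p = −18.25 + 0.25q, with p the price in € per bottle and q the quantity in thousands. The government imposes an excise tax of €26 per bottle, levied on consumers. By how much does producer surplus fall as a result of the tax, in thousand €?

Producer surplus falls by €1053.52 thousand.

Rewrite in direct form: qd = 248 − p and qs = 4p + 73.
Before the tax: set 248 − p = 4p + 73 → p* = €35, q* = 213.
With the tax collected from consumers, demand (in seller-price terms) shifts: qd = 248 − (p + 26).
Solving gives q = 192.2 with consumers paying €55.8 and producers receiving €29.8 (the €26 wedge).
ΔPS is the trapezoid between Q = 192.2 and Q = 213 of height €5.2: ½ · (213 + 192.2) · 5.2 = €1053.52.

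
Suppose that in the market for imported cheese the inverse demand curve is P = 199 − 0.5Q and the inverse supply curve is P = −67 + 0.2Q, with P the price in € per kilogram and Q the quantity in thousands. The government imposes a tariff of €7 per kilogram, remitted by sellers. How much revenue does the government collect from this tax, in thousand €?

Inverting to Q(P) form: Qd = 398 − 2P; Qs = 5P + 335.
Without the tax, 398 − 2P = 5P + 335 gives 7P = 63, so P* = €9 and Q* = 380.
With the tax collected from sellers, supply shifts: Qs = 5(P − 7) + 335.
Solving gives Q = 370 with consumers paying €14 and sellers receiving €7 (the €7 wedge).
Revenue = t · Q = 7 · 370 = €2590.

Tax revenue = €2590 thousand.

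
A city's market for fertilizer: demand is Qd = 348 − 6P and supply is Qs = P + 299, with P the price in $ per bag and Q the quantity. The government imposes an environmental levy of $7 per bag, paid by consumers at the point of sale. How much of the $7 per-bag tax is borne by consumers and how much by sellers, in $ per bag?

Consumers bear $1 per bag; sellers bear $6 per bag.

Before the tax: set 348 − 6P = P + 299 → P* = $7, Q* = 306.
With the tax collected from consumers, demand (in seller-price terms) shifts: Qd = 348 − 6(P + 7).
New equilibrium: consumers pay $8, sellers receive $1, Q = 300. (Wedge: Pb − Ps = 7.)
Burden on consumers: $1; on sellers: $6. (They sum to $7.)
The less price-elastic side of the market bears the larger share of a per-unit tax.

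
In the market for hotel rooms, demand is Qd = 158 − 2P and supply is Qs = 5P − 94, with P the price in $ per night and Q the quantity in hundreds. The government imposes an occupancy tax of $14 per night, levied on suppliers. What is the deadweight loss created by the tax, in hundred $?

Before the tax: set 158 − 2P = 5P − 94 → P* = $36, Q* = 86.
With the tax collected from suppliers, supply shifts: Qs = 5(P − 14) − 94.
Solving gives Q = 66 with consumers paying $46 and suppliers receiving $32 (the $14 wedge).
Quantity falls by |ΔQ| = |86 − 66| = 20.
DWL = ½ · t · |ΔQ| = ½ · 14 · 20 = $140.

Deadweight loss = $140 hundred.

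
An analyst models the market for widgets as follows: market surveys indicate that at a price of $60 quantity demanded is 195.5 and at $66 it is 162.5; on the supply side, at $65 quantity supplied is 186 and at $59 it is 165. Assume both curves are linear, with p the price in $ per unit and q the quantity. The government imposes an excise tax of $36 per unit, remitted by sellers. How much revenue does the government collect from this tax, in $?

Demand slope: (162.5 − 195.5)/(66 − 60) = -5.5, so qd = 525.5 − 5.5p.
Supply slope: (165 − 186)/(59 − 65) = 3.5, so qs = 3.5p − 41.5.
Before the tax: set 525.5 − 5.5p = 3.5p − 41.5 → p* = $63, q* = 179.
With the tax collected from sellers, supply shifts: qs = 3.5(p − 36) − 41.5.
New equilibrium: buyers pay $77, sellers receive $41, q = 102. (Wedge: pb − ps = 36.)
Revenue = t · Q = 36 · 102 = $3672.

Tax revenue = $3672.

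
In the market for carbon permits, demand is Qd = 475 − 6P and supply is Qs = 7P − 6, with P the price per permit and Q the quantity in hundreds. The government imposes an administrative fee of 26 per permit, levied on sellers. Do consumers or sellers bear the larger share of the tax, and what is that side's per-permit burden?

Without the tax, 475 − 6P = 7P − 6 gives 13P = 481, so P* = 37 and Q* = 253.
With the tax collected from sellers, supply shifts: Qs = 7(P − 26) − 6.
Solving gives Q = 169 with consumers paying 51 and sellers receiving 25 (the 26 wedge).
Per-permit burden: consumers 14, sellers 12.
Consumers take the larger share because demand is less price-elastic here (demand slope 6 vs supply slope 7).
The less price-elastic side of the market bears the larger share of a per-unit tax.

Consumers bear the larger share: 14 per permit.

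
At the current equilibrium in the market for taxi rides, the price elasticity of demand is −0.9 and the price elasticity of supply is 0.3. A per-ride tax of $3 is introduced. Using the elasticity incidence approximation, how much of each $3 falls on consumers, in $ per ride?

Incidence ratio: consumers' share ≈ εs / (εs + |εd|) = 0.3 / (0.3 + 0.9) = 0.25.
So consumers bear ≈ 0.25 × $3 = $0.75; suppliers bear $2.25.

Consumers bear ≈ $0.75 per ride.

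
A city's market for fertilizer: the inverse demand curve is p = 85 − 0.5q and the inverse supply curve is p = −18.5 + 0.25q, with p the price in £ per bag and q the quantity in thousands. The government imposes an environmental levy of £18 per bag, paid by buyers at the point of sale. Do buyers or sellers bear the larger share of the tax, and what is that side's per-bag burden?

Buyers bear the larger share: £12 per bag.

Rewrite in direct form: qd = 170 − 2p and qs = 4p + 74.
Before the tax: set 170 − 2p = 4p + 74 → p* = £16, q* = 138.
With the tax collected from buyers, demand (in seller-price terms) shifts: qd = 170 − 2(p + 18).
Solving gives q = 114 with buyers paying £28 and sellers receiving £10 (the £18 wedge).
Per-bag burden: buyers £12, sellers £6.
Buyers take the larger share because demand is less price-elastic here (demand slope 2 vs supply slope 4).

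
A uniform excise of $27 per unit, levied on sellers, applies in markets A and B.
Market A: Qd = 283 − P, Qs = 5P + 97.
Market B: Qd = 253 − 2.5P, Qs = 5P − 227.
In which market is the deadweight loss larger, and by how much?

Market B, by $303.75.

Market A: pre-tax P* = $31, Q* = 252; post-tax Q = 229.5; deadweight loss = $303.75.
Market B: pre-tax P* = $64, Q* = 93; post-tax Q = 48; deadweight loss = $607.5.
Difference: $303.75 vs $607.5 → market B is larger by $303.75.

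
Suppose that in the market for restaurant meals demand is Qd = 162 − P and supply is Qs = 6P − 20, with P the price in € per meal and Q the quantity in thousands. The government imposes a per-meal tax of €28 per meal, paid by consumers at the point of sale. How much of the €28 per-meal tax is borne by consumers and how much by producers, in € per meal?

Before the tax: set 162 − P = 6P − 20 → P* = €26, Q* = 136.
With the tax collected from consumers, demand (in seller-price terms) shifts: Qd = 162 − (P + 28).
New equilibrium: consumers pay €50, producers receive €22, Q = 112. (Wedge: Pb − Ps = 28.)
Burden on consumers: €24; on producers: €4. (They sum to €28.)
The less price-elastic side of the market bears the larger share of a per-unit tax.

Consumers bear €24 per meal; producers bear €4 per meal.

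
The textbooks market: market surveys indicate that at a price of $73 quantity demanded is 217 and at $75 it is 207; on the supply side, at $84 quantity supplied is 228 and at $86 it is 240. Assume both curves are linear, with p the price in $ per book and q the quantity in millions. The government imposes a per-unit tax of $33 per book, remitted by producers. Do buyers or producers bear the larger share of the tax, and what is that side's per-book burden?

Demand slope: (207 − 217)/(75 − 73) = -5, so qd = 582 − 5p.
Supply slope: (240 − 228)/(86 − 84) = 6, so qs = 6p − 276.
Without the tax, 582 − 5p = 6p − 276 gives 11p = 858, so p* = $78 and q* = 192.
With the tax collected from producers, supply shifts: qs = 6(p − 33) − 276.
New equilibrium: buyers pay $96, producers receive $63, q = 102. (Wedge: pb − ps = 33.)
Per-book burden: buyers $18, producers $15.
Buyers take the larger share because demand is less price-elastic here (demand slope 5 vs supply slope 6).

Buyers bear the larger share: $18 per book.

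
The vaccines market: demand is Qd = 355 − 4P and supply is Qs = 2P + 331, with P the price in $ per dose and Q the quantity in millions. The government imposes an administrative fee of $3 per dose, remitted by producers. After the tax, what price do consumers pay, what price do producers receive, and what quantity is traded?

Without the tax, 355 − 4P = 2P + 331 gives 6P = 24, so P* = $4 and Q* = 339.
With the tax collected from producers, supply shifts: Qs = 2(P − 3) + 331.
Solving gives Q = 335 with consumers paying $5 and producers receiving $2 (the $3 wedge).

Consumers pay $5; producers receive $2; quantity = 335.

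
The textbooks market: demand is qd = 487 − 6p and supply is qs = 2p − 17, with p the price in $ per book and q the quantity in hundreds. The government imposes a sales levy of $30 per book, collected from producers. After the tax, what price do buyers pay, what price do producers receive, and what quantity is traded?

Without the tax, 487 − 6p = 2p − 17 gives 8p = 504, so p* = $63 and q* = 109.
With the tax collected from producers, supply shifts: qs = 2(p − 30) − 17.
New equilibrium: buyers pay $70.5, producers receive $40.5, q = 64. (Wedge: pb − ps = 30.)

Buyers pay $70.5; producers receive $40.5; quantity = 64.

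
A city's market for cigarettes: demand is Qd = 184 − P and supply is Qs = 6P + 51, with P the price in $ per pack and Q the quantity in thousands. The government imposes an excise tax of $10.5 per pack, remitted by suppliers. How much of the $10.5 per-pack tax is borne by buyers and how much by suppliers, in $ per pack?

Buyers bear $9 per pack; suppliers bear $1.5 per pack.

Before the tax: set 184 − P = 6P + 51 → P* = $19, Q* = 165.
With the tax collected from suppliers, supply shifts: Qs = 6(P − 10.5) + 51.
New equilibrium: buyers pay $28, suppliers receive $17.5, Q = 156. (Wedge: Pb − Ps = 10.5.)
Burden on buyers: $9; on suppliers: $1.5. (They sum to $10.5.)
The less price-elastic side of the market bears the larger share of a per-unit tax.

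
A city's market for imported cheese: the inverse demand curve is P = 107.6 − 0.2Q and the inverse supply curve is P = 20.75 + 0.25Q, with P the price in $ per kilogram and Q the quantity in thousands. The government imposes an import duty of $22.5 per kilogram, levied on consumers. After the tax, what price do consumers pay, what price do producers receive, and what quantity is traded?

Consumers pay $79; producers receive $56.5; quantity = 143.

Rewrite in direct form: Qd = 538 − 5P and Qs = 4P − 83.
Without the tax, 538 − 5P = 4P − 83 gives 9P = 621, so P* = $69 and Q* = 193.
With the tax collected from consumers, demand (in seller-price terms) shifts: Qd = 538 − 5(P + 22.5).
New equilibrium: consumers pay $79, producers receive $56.5, Q = 143. (Wedge: Pb − Ps = 22.5.)
The less price-elastic side of the market bears the larger share of a per-unit tax.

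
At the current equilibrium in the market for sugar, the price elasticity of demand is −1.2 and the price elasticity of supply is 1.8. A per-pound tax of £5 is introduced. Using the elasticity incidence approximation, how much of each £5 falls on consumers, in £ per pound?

Consumers bear ≈ £3 per pound.

Incidence ratio: consumers' share ≈ εs / (εs + |εd|) = 1.8 / (1.8 + 1.2) = 0.6.
So consumers bear ≈ 0.6 × £5 = £3; producers bear £2.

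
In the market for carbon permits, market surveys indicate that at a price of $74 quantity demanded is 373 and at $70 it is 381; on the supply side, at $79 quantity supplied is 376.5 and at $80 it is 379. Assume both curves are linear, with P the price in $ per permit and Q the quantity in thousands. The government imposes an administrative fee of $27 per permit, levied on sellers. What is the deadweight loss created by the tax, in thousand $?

Demand slope: (381 − 373)/(70 − 74) = -2, so Qd = 521 − 2P.
Supply slope: (379 − 376.5)/(80 − 79) = 2.5, so Qs = 2.5P + 179.
Before the tax: set 521 − 2P = 2.5P + 179 → P* = $76, Q* = 369.
With the tax collected from sellers, supply shifts: Qs = 2.5(P − 27) + 179.
Solving gives Q = 339 with buyers paying $91 and sellers receiving $64 (the $27 wedge).
Quantity falls by |ΔQ| = |369 − 339| = 30.
DWL = ½ · t · |ΔQ| = ½ · 27 · 30 = $405.

Deadweight loss = $405 thousand.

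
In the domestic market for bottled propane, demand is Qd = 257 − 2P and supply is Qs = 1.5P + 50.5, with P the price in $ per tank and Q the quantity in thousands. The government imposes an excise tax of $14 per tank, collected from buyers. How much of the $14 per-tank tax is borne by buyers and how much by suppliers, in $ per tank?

Before the tax: set 257 − 2P = 1.5P + 50.5 → P* = $59, Q* = 139.
With the tax collected from buyers, demand (in seller-price terms) shifts: Qd = 257 − 2(P + 14).
New equilibrium: buyers pay $65, suppliers receive $51, Q = 127. (Wedge: Pb − Ps = 14.)
Burden on buyers: $6; on suppliers: $8. (They sum to $14.)

Buyers bear $6 per tank; suppliers bear $8 per tank.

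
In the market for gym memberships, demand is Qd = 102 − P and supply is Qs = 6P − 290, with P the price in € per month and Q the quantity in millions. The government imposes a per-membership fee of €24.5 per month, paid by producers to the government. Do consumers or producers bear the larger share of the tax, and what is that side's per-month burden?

Before the tax: set 102 − P = 6P − 290 → P* = €56, Q* = 46.
With the tax collected from producers, supply shifts: Qs = 6(P − 24.5) − 290.
New equilibrium: consumers pay €77, producers receive €52.5, Q = 25. (Wedge: Pb − Ps = 24.5.)
Per-month burden: consumers €21, producers €3.5.
Consumers take the larger share because demand is less price-elastic here (demand slope 1 vs supply slope 6).
The less price-elastic side of the market bears the larger share of a per-unit tax.

Consumers bear the larger share: €21 per month.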